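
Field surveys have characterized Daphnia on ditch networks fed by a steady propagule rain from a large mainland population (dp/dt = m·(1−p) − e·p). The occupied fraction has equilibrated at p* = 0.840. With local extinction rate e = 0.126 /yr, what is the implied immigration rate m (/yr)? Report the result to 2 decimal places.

At equilibrium m(1−p*) = e·p*, so m = e·p*/(1−p*).
m = 0.126 × 0.840 / 0.1600 = 0.1058/0.1600 = 0.6615.

0.66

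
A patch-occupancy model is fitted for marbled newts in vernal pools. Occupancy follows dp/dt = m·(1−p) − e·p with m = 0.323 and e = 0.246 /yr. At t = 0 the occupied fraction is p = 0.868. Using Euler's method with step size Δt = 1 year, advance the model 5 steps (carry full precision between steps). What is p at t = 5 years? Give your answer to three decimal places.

Update rule: p ← p + [m·(1−p) − e·p]·Δt with Δt = 1.
  1  |  dp/dt·Δt = -0.170892  |  p_1 = 0.697108
  2  |  dp/dt·Δt = -0.073654  |  p_2 = 0.623454
  3  |  dp/dt·Δt = -0.031745  |  p_3 = 0.591708
  4  |  dp/dt·Δt = -0.013682  |  p_4 = 0.578026
  5  |  dp/dt·Δt = -0.005897  |  p_5 = 0.572129

0.572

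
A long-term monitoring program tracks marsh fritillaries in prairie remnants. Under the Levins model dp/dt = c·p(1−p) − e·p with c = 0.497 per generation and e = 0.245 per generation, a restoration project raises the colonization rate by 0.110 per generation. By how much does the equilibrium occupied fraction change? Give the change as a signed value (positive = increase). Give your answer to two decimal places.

Before: p* = 1 − 0.245/0.497 = 0.5070.
After the change, c = 0.607, e = 0.245, so p* = 1 − 0.245/0.607 = 0.5964.
Δp* = 0.5964 − 0.5070 = +0.0893.

0.09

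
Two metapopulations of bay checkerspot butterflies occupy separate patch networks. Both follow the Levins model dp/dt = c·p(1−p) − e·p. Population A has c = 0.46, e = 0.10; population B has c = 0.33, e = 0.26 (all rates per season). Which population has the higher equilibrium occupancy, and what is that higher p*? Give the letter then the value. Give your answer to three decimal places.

A: p*_A = 1 − 0.10/0.46 = 0.7826.
B: p*_B = 1 − 0.26/0.33 = 0.2121.
A is higher at 0.7826.

A, 0.783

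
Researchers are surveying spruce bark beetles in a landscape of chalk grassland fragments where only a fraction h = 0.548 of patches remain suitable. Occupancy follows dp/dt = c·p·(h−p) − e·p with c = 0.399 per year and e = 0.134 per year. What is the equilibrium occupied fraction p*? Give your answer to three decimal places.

Setting dp/dt = 0 and dividing by p* gives c·(h−p*) = e.
So p* = h − e/c = 0.548 − 0.134/0.399 = 0.548 − 0.3358 = 0.2122.

0.212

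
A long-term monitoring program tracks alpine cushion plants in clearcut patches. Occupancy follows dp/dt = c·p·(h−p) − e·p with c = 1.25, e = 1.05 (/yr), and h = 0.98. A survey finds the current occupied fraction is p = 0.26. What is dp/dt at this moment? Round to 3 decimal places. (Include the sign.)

Colonization term: c·p·(h−p) = 1.25×0.26×0.7200 = 0.23400.
Extinction term: e·p = 0.27300.
dp/dt = 0.23400 − 0.27300 = -0.03900.

-0.039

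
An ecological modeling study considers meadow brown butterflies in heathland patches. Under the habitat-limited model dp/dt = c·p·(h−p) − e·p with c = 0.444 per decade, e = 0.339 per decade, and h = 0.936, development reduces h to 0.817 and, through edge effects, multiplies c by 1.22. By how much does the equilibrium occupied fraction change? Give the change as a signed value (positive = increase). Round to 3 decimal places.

0.019

Before: p* = h − e/c = 0.936 − 0.339/0.444 = 0.936 − 0.7635 = 0.1725.
After: c = 0.54168, e = 0.339, h = 0.817; p* = 0.817 − 0.339/0.54168 = 0.1912.
Δp* = 0.1912 − 0.1725 = +0.0187.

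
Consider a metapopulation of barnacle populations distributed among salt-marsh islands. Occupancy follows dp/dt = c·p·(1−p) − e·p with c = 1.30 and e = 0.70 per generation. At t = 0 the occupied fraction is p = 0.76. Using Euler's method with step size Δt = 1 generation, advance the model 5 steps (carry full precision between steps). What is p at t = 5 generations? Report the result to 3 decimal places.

0.462

Update rule: p ← p + [c·p·(1−p) − e·p]·Δt with Δt = 1.
  1  |  dp/dt·Δt = -0.294880  |  p_1 = 0.465120
  2  |  dp/dt·Δt = -0.002166  |  p_2 = 0.462954
  3  |  dp/dt·Δt = -0.000852  |  p_3 = 0.462102
  4  |  dp/dt·Δt = -0.000339  |  p_4 = 0.461764
  5  |  dp/dt·Δt = -0.000135  |  p_5 = 0.461628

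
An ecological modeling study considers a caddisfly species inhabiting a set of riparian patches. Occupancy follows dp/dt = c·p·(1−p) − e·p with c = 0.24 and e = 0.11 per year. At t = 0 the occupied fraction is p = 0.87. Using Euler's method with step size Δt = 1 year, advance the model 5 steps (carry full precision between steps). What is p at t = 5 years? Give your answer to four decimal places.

Update rule: p ← p + [c·p·(1−p) − e·p]·Δt with Δt = 1.
t = 1: p = 0.87000 + (-0.06856) = 0.80144
t = 2: p = 0.80144 + (-0.04997) = 0.75148
t = 3: p = 0.75148 + (-0.03784) = 0.71364
t = 4: p = 0.71364 + (-0.02945) = 0.68418
t = 5: p = 0.68418 + (-0.02340) = 0.66078

0.6608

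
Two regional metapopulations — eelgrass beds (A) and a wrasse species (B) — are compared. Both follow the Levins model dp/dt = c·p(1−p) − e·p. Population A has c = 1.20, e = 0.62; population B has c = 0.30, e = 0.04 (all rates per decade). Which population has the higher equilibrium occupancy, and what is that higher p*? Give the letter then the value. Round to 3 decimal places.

A: p*_A = 1 − 0.62/1.20 = 0.4833.
B: p*_B = 1 − 0.04/0.30 = 0.8667.
B is higher at 0.8667.

B, 0.867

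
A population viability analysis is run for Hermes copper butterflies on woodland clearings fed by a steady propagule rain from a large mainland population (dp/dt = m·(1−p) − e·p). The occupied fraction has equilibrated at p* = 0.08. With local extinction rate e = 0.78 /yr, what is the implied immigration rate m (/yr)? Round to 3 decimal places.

0.068

At equilibrium m(1−p*) = e·p*, so m = e·p*/(1−p*).
m = 0.78 × 0.08 / 0.9200 = 0.0624/0.9200 = 0.0678.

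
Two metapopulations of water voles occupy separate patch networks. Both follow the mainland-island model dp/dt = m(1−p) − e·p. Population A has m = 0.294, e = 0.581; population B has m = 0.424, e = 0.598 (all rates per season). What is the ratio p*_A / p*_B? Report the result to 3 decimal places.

0.810

A: p*_A = m/(m+e) = 0.294/0.8750 = 0.3360.
B: p*_B = 0.424/1.0220 = 0.4149.
p*_A / p*_B = 0.3360/0.4149 = 0.8099.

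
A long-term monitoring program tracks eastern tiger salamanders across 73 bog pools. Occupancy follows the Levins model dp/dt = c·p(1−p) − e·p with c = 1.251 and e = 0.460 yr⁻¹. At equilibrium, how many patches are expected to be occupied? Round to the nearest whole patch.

46

p* = 1 − e/c = 1 − 0.460/1.251 = 0.6323.
Expected occupied patches = N × p* = 73 × 0.6323 = 46.16 ≈ 46.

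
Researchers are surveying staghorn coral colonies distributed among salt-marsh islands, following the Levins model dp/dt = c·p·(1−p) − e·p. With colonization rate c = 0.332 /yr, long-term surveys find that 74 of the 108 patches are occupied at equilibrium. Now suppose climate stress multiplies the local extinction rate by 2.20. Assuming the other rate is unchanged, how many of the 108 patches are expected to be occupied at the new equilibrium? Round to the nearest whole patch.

Observed p* = 74/108 = 0.68519.
Balance c(1−p*) = e gives e = 0.332×(1 − 0.68519) = 0.10452.
New p* = 1 − e/c = 1 − 0.22994/0.33200 = 0.30741.
Expected occupied = 108 × 0.30741 = 33.20 ≈ 33.

33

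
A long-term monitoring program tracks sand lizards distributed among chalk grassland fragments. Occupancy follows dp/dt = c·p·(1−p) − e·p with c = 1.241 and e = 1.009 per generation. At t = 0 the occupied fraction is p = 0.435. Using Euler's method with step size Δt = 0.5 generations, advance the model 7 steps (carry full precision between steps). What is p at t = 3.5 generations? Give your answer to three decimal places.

Update rule: p ← p + [c·p·(1−p) − e·p]·Δt with Δt = 0.5.
step 1: Δp = -0.06695, p = 0.36805
step 2: Δp = -0.04136, p = 0.32669
step 3: Δp = -0.02833, p = 0.29836
step 4: Δp = -0.02063, p = 0.27773
step 5: Δp = -0.01565, p = 0.26209
step 6: Δp = -0.01222, p = 0.24987
step 7: Δp = -0.00976, p = 0.24011

0.240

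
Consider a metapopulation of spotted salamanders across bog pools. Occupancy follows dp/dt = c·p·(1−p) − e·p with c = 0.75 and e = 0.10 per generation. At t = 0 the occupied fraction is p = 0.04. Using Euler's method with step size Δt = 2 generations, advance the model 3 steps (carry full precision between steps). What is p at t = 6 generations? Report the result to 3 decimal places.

Update rule: p ← p + [c·p·(1−p) − e·p]·Δt with Δt = 2.
  1  |  dp/dt·Δt = +0.049600  |  p_1 = 0.089600
  2  |  dp/dt·Δt = +0.104438  |  p_2 = 0.194038
  3  |  dp/dt·Δt = +0.195773  |  p_3 = 0.389811

0.390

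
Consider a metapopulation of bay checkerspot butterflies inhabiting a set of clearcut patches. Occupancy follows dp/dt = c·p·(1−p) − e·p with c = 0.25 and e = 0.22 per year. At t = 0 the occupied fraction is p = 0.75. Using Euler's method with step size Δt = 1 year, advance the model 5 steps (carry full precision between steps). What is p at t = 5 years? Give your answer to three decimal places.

0.410

Update rule: p ← p + [c·p·(1−p) − e·p]·Δt with Δt = 1.
t = 1: p = 0.75000 + (-0.11813) = 0.63187
t = 2: p = 0.63187 + (-0.08086) = 0.55101
t = 3: p = 0.55101 + (-0.05937) = 0.49164
t = 4: p = 0.49164 + (-0.04568) = 0.44596
t = 5: p = 0.44596 + (-0.03634) = 0.40962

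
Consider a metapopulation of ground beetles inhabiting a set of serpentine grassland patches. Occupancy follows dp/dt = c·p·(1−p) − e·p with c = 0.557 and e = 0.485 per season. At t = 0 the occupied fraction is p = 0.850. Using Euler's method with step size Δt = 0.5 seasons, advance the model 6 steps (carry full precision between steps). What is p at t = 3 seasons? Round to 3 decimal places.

Update rule: p ← p + [c·p·(1−p) − e·p]·Δt with Δt = 0.5.
step 1: Δp = -0.17062, p = 0.67938
step 2: Δp = -0.10409, p = 0.57530
step 3: Δp = -0.07146, p = 0.50383
step 4: Δp = -0.05256, p = 0.45127
step 5: Δp = -0.04047, p = 0.41080
step 6: Δp = -0.03221, p = 0.37859

0.379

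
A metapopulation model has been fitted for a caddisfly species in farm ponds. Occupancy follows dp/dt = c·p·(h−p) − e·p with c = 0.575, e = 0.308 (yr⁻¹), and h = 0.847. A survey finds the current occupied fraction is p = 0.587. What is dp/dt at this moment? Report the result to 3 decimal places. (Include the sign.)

Colonization term: c·p·(h−p) = 0.575×0.587×0.2600 = 0.08776.
Extinction term: e·p = 0.18080.
dp/dt = 0.08776 − 0.18080 = -0.09304.

-0.093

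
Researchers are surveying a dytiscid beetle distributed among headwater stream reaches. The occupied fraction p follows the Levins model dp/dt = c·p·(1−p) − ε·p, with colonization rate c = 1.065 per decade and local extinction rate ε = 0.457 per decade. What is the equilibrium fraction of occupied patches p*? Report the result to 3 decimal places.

0.571

Setting dp/dt = 0 and dividing through by p* gives c·(1−p*) = ε.
So p* = 1 − ε/c = 1 − 0.457/1.065 = 1 − 0.4291 = 0.5709.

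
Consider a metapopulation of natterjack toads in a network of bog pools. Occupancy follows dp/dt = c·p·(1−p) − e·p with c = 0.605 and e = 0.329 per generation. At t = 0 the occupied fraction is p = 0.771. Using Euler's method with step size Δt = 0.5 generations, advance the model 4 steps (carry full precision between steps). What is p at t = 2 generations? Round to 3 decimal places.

0.581

Update rule: p ← p + [c·p·(1−p) − e·p]·Δt with Δt = 0.5.
step 1: Δp = -0.07342, p = 0.69758
step 2: Δp = -0.05094, p = 0.64664
step 3: Δp = -0.03725, p = 0.60939
step 4: Δp = -0.02824, p = 0.58115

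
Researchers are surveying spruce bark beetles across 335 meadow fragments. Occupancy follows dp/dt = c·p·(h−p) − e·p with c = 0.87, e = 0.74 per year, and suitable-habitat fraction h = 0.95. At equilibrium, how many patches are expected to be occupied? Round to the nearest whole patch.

33

p* = h − e/c = 0.95 − 0.8506 = 0.0994.
Expected occupied patches = N × p* = 335 × 0.0994 = 33.31 ≈ 33.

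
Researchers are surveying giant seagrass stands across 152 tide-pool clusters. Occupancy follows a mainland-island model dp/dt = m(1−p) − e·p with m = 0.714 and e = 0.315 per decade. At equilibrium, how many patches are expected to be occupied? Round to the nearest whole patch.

105

p* = m/(m+e) = 0.714/1.0290 = 0.6939.
Expected occupied patches = N × p* = 152 × 0.6939 = 105.47 ≈ 105.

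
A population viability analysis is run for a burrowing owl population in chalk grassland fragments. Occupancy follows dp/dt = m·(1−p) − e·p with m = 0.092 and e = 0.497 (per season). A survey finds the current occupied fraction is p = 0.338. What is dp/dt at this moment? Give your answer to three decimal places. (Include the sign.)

Colonization term: m·(1−p) = 0.092×0.6620 = 0.06090.
Extinction term: e·p = 0.16799.
dp/dt = 0.06090 − 0.16799 = -0.10708.

-0.107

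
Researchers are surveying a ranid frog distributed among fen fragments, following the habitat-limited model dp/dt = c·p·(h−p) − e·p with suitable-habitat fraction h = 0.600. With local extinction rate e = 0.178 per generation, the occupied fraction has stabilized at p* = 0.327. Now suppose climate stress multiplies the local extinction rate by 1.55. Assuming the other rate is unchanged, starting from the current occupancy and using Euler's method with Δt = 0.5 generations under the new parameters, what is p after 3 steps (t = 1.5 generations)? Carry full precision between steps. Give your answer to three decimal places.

Balance c(h−p*) = e gives c = e/(0.6 − 0.32700) = 0.178/0.27300 = 0.65201.
Starting from p₀ = 0.32700; update p ← p + (dp/dt)·Δt with the new parameters.
  1  |  dp/dt·Δt = -0.016007  |  p_1 = 0.310993
  2  |  dp/dt·Δt = -0.013600  |  p_2 = 0.297393
  3  |  dp/dt·Δt = -0.011687  |  p_3 = 0.285706

0.286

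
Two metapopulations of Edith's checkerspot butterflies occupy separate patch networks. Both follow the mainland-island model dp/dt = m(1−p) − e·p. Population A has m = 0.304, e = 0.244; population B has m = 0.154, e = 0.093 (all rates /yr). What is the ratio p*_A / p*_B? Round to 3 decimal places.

0.890

A: p*_A = m/(m+e) = 0.304/0.5480 = 0.5547.
B: p*_B = 0.154/0.2470 = 0.6235.
p*_A / p*_B = 0.5547/0.6235 = 0.8898.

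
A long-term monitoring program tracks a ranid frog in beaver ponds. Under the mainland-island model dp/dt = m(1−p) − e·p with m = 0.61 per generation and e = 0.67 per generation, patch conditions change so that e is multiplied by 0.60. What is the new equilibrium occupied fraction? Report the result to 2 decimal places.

Before: p* = 0.61/(0.61+0.67) = 0.4766.
After: m = 0.61, e = 0.402; p* = 0.61/1.0120 = 0.6028.

0.60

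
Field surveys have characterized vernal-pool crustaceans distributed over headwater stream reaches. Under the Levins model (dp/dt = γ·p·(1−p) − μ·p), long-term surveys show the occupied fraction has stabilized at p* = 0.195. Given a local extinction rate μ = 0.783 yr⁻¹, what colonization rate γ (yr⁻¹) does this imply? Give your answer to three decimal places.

0.973

At equilibrium γ(1−p*) = μ, so γ = μ/(1−p*).
γ = 0.783/(1 − 0.195) = 0.783/0.8050 = 0.9727.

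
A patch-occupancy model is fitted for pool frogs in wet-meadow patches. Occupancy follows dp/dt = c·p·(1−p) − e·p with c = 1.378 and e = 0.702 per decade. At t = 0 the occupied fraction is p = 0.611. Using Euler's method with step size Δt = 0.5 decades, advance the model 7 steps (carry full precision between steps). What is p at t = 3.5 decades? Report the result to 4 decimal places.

Update rule: p ← p + [c·p·(1−p) − e·p]·Δt with Δt = 0.5.
p: 0.61100 → 0.56030  (Δp = -0.05070)
p: 0.56030 → 0.53338  (Δp = -0.02692)
p: 0.53338 → 0.51765  (Δp = -0.01573)
p: 0.51765 → 0.50799  (Δp = -0.00966)
p: 0.50799 → 0.50189  (Δp = -0.00610)
p: 0.50189 → 0.49797  (Δp = -0.00392)
p: 0.49797 → 0.49543  (Δp = -0.00254)

0.4954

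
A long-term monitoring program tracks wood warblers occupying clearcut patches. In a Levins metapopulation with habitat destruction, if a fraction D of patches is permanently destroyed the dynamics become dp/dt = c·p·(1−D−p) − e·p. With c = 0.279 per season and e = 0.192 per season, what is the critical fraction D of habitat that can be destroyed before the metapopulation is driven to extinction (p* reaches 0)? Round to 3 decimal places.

The nontrivial equilibrium is p* = (1−D) − e/c; extinction occurs when this hits zero.
So D_crit = 1 − e/c = 1 − 0.192/0.279 = 1 − 0.6882 = 0.3118.
Note this equals the original equilibrium occupancy — the Levins extinction-debt result.

0.312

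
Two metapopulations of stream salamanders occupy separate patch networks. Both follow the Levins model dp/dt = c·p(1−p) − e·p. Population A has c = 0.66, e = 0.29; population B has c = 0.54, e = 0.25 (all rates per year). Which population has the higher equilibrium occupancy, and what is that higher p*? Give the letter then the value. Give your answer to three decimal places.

A, 0.561

A: p*_A = 1 − 0.29/0.66 = 0.5606.
B: p*_B = 1 − 0.25/0.54 = 0.5370.
A is higher at 0.5606.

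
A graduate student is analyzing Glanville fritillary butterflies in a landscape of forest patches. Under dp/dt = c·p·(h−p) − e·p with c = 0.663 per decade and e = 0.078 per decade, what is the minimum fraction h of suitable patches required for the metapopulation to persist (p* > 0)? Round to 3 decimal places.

p* = h − e/c is positive only when h > e/c.
h_min = e/c = 0.078/0.663 = 0.1176.

0.118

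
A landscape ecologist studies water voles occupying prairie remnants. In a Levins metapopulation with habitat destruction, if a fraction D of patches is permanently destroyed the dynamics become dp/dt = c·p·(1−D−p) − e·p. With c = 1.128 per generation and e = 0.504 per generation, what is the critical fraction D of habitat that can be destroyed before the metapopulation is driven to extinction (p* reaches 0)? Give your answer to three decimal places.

The nontrivial equilibrium is p* = (1−D) − e/c; extinction occurs when this hits zero.
So D_crit = 1 − e/c = 1 − 0.504/1.128 = 1 − 0.4468 = 0.5532.
Note this equals the original equilibrium occupancy — the Levins extinction-debt result.

0.553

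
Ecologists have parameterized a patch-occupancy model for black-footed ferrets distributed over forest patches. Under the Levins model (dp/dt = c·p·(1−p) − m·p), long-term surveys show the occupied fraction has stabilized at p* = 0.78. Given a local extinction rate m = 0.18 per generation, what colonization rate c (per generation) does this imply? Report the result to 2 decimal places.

At equilibrium c(1−p*) = m, so c = m/(1−p*).
c = 0.18/(1 − 0.78) = 0.18/0.2200 = 0.8182.

0.82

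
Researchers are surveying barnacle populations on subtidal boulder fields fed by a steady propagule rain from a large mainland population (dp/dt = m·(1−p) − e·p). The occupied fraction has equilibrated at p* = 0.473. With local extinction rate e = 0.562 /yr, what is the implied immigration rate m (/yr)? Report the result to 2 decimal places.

0.50

At equilibrium m(1−p*) = e·p*, so m = e·p*/(1−p*).
m = 0.562 × 0.473 / 0.5270 = 0.2658/0.5270 = 0.5044.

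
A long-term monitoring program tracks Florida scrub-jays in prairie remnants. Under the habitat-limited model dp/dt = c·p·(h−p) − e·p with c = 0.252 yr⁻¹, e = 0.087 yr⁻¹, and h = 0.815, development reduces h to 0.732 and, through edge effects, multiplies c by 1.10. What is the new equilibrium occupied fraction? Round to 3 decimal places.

Before: p* = h − e/c = 0.815 − 0.087/0.252 = 0.815 − 0.3452 = 0.4698.
After: c = 0.2772, e = 0.087, h = 0.732; p* = 0.732 − 0.087/0.2772 = 0.4181.

0.418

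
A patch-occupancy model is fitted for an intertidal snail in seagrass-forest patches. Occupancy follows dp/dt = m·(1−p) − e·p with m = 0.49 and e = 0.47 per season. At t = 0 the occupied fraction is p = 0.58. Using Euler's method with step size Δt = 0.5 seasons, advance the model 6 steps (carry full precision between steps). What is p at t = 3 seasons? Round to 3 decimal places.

Update rule: p ← p + [m·(1−p) − e·p]·Δt with Δt = 0.5.
step 1: Δp = -0.03340, p = 0.54660
step 2: Δp = -0.01737, p = 0.52923
step 3: Δp = -0.00903, p = 0.52020
step 4: Δp = -0.00470, p = 0.51550
step 5: Δp = -0.00244, p = 0.51306
step 6: Δp = -0.00127, p = 0.51179

0.512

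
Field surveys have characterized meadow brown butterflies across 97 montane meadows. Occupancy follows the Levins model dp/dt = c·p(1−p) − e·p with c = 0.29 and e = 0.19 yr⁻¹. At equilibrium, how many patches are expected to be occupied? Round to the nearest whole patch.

33

p* = 1 − e/c = 1 − 0.19/0.29 = 0.3448.
Expected occupied patches = N × p* = 97 × 0.3448 = 33.45 ≈ 33.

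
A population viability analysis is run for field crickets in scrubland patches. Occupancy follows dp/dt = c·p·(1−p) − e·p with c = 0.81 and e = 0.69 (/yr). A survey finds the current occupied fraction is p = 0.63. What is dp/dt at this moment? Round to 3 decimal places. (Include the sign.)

Colonization term: c·p·(1−p) = 0.81×0.63×0.3700 = 0.18881.
Extinction term: e·p = 0.43470.
dp/dt = 0.18881 − 0.43470 = -0.24589.

-0.246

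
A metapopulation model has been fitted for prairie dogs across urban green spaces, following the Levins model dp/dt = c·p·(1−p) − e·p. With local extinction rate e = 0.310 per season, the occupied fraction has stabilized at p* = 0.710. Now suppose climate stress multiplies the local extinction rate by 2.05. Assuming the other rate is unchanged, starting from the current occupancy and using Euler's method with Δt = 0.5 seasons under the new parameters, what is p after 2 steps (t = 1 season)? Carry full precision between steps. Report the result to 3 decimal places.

0.534

Balance c(1−p*) = e gives c = e/(1 − 0.71000) = 0.310/0.29000 = 1.06897.
Starting from p₀ = 0.71000; update p ← p + (dp/dt)·Δt with the new parameters.
  1  |  dp/dt·Δt = -0.115552  |  p_1 = 0.594448
  2  |  dp/dt·Δt = -0.060033  |  p_2 = 0.534415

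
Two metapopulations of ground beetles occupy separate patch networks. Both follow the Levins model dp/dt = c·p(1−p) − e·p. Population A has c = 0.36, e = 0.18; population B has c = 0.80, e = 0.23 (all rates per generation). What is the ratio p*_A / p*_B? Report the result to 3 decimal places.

A: p*_A = 1 − 0.18/0.36 = 0.5000.
B: p*_B = 1 − 0.23/0.80 = 0.7125.
p*_A / p*_B = 0.5000/0.7125 = 0.7018.

0.702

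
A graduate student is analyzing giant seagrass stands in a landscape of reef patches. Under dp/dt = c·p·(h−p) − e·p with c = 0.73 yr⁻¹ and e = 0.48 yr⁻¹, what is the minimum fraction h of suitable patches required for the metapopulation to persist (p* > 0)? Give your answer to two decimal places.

0.66

p* = h − e/c is positive only when h > e/c.
h_min = e/c = 0.48/0.73 = 0.6575.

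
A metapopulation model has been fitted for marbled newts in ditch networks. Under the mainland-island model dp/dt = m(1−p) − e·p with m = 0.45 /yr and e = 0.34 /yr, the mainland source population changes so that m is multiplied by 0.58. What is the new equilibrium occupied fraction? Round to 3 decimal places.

Before: p* = 0.45/(0.45+0.34) = 0.5696.
After: m = 0.261, e = 0.34; p* = 0.261/0.6010 = 0.4343.

0.434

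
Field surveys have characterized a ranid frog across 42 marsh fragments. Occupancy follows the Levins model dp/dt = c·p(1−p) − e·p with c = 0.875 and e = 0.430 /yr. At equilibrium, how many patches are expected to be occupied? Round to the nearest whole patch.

p* = 1 − e/c = 1 − 0.430/0.875 = 0.5086.
Expected occupied patches = N × p* = 42 × 0.5086 = 21.36 ≈ 21.

21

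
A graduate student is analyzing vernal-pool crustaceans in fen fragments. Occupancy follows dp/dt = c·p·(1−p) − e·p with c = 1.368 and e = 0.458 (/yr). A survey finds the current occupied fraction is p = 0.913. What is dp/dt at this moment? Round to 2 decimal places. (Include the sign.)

Colonization term: c·p·(1−p) = 1.368×0.913×0.0870 = 0.10866.
Extinction term: e·p = 0.41815.
dp/dt = 0.10866 − 0.41815 = -0.30949.

-0.31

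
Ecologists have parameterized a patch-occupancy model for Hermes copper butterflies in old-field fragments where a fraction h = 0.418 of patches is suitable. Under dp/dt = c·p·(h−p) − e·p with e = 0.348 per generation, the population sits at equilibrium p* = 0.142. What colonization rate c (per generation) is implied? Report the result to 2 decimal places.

At equilibrium c(h−p*) = e, so c = e/(h−p*).
c = 0.348/(0.418 − 0.142) = 0.348/0.2760 = 1.2609.

1.26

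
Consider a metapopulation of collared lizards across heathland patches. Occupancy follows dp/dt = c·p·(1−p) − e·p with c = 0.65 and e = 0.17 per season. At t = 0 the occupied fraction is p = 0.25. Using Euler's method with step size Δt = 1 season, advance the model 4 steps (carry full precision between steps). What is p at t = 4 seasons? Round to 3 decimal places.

Update rule: p ← p + [c·p·(1−p) − e·p]·Δt with Δt = 1.
  1  |  dp/dt·Δt = +0.079375  |  p_1 = 0.329375
  2  |  dp/dt·Δt = +0.087583  |  p_2 = 0.416958
  3  |  dp/dt·Δt = +0.087135  |  p_3 = 0.504093
  4  |  dp/dt·Δt = +0.076793  |  p_4 = 0.580886

0.581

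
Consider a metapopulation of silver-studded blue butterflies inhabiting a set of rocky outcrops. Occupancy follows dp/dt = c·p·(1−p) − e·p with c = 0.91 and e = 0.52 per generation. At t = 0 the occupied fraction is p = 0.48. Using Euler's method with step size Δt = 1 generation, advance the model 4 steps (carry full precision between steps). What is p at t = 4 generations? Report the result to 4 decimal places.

Update rule: p ← p + [c·p·(1−p) − e·p]·Δt with Δt = 1.
p: 0.48000 → 0.45754  (Δp = -0.02246)
p: 0.45754 → 0.44548  (Δp = -0.01206)
p: 0.44548 → 0.43862  (Δp = -0.00685)
p: 0.43862 → 0.43461  (Δp = -0.00401)

0.4346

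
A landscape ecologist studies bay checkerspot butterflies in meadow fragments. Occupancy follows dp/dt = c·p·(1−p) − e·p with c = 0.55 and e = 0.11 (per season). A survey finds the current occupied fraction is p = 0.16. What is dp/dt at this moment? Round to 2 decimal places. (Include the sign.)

Colonization term: c·p·(1−p) = 0.55×0.16×0.8400 = 0.07392.
Extinction term: e·p = 0.01760.
dp/dt = 0.07392 − 0.01760 = 0.05632.

0.06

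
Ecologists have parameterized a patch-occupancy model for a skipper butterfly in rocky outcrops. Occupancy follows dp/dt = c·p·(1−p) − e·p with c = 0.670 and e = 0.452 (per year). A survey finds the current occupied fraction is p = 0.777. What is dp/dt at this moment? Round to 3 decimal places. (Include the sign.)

-0.235

Colonization term: c·p·(1−p) = 0.670×0.777×0.2230 = 0.11609.
Extinction term: e·p = 0.35120.
dp/dt = 0.11609 − 0.35120 = -0.23511.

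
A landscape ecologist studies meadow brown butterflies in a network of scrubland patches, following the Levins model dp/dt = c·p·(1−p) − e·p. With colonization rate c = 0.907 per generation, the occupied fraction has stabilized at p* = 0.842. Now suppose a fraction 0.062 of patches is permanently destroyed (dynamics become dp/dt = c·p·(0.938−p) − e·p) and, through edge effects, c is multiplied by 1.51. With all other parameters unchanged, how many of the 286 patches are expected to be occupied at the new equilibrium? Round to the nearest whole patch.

238

Balance c(1−p*) = e gives e = 0.907×(1 − 0.84200) = 0.14331.
New p* = 0.938 − e/c = 0.938 − 0.14331/1.36957 = 0.83336.
Expected occupied = 286 × 0.83336 = 238.34 ≈ 238.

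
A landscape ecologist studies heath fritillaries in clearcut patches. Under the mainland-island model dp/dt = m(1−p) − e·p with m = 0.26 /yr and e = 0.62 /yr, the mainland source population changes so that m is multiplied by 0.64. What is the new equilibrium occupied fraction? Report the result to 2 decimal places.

Before: p* = 0.26/(0.26+0.62) = 0.2955.
After: m = 0.1664, e = 0.62; p* = 0.1664/0.7864 = 0.2116.

0.21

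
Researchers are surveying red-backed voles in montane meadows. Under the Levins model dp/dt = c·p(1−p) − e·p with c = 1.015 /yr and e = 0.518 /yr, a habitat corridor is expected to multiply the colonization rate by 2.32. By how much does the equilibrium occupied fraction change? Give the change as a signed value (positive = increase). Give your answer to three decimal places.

0.290

Before: p* = 1 − 0.518/1.015 = 0.4897.
After the change, c = 2.3548, e = 0.518, so p* = 1 − 0.518/2.3548 = 0.7800.
Δp* = 0.7800 − 0.4897 = +0.2904.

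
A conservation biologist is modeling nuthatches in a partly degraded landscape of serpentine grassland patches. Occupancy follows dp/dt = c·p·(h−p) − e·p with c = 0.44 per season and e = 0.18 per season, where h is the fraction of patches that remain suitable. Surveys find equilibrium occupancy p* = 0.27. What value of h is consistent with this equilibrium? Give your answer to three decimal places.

0.679

At equilibrium c(h−p*) = e, so h = p* + e/c.
h = 0.27 + 0.18/0.44 = 0.27 + 0.4091 = 0.6791.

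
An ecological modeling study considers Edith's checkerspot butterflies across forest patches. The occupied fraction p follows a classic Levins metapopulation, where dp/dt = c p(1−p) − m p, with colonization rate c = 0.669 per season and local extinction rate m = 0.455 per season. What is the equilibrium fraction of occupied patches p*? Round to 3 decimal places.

At equilibrium, colonization balances extinction: c·p*·(1−p*) = m·p*.
So p* = 1 − m/c = 1 − 0.455/0.669 = 1 − 0.6801 = 0.3199.

0.320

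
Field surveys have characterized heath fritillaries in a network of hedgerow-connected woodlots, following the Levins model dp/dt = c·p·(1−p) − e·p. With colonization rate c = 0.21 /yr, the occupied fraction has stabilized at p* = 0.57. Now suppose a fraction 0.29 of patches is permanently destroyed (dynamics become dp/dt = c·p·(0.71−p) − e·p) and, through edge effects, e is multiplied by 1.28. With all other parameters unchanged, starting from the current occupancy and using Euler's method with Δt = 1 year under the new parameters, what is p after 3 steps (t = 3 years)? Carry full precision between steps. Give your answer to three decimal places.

Balance c(1−p*) = e gives e = 0.21×(1 − 0.57000) = 0.09030.
Starting from p₀ = 0.57000; update p ← p + (dp/dt)·Δt with the new parameters.
  1  |  dp/dt·Δt = -0.049125  |  p_1 = 0.520875
  2  |  dp/dt·Δt = -0.039518  |  p_2 = 0.481357
  3  |  dp/dt·Δt = -0.032525  |  p_3 = 0.448833

0.449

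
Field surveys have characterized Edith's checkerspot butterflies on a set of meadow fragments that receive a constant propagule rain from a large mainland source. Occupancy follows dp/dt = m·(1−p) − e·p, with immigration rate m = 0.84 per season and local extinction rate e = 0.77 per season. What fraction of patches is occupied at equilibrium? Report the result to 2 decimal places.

0.52

Setting dp/dt = 0: m − m·p* = e·p*, so m = (m+e)·p*.
p* = m/(m+e) = 0.84/(0.84+0.77) = 0.84/1.6100 = 0.5217.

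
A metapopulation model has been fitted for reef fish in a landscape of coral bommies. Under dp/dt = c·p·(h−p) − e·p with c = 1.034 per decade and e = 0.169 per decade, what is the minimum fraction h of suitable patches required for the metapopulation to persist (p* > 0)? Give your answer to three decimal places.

0.163

p* = h − e/c is positive only when h > e/c.
h_min = e/c = 0.169/1.034 = 0.1634.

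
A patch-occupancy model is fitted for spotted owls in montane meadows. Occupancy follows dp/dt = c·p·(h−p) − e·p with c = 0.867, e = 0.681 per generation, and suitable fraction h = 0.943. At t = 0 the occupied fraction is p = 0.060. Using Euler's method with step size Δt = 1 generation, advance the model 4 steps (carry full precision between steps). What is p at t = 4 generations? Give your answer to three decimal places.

0.081

Update rule: p ← p + [c·p·(h−p) − e·p]·Δt with Δt = 1.
p: 0.06000 → 0.06507  (Δp = +0.00507)
p: 0.06507 → 0.07029  (Δp = +0.00522)
p: 0.07029 → 0.07561  (Δp = +0.00532)
p: 0.07561 → 0.08098  (Δp = +0.00537)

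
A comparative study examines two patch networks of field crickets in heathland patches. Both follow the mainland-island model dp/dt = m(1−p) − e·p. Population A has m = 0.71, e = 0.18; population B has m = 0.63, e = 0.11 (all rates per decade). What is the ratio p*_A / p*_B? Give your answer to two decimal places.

A: p*_A = m/(m+e) = 0.71/0.8900 = 0.7978.
B: p*_B = 0.63/0.7400 = 0.8514.
p*_A / p*_B = 0.7978/0.8514 = 0.9370.

0.94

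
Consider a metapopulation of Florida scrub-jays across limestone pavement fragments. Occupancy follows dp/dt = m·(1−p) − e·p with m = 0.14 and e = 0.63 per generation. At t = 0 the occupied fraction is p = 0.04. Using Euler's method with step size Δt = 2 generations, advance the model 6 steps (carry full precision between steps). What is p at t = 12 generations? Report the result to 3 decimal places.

0.178

Update rule: p ← p + [m·(1−p) − e·p]·Δt with Δt = 2.
step 1: Δp = +0.21840, p = 0.25840
step 2: Δp = -0.11794, p = 0.14046
step 3: Δp = +0.06369, p = 0.20415
step 4: Δp = -0.03439, p = 0.16976
step 5: Δp = +0.01857, p = 0.18833
step 6: Δp = -0.01003, p = 0.17830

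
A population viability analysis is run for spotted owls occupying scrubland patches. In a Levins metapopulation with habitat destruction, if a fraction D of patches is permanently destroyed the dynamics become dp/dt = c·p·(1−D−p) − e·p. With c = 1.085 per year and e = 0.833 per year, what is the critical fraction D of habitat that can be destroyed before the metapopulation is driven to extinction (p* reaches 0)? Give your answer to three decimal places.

0.232

The nontrivial equilibrium is p* = (1−D) − e/c; extinction occurs when this hits zero.
So D_crit = 1 − e/c = 1 − 0.833/1.085 = 1 − 0.7677 = 0.2323.
This equals the undisturbed p*, a classic result of Lande's extension.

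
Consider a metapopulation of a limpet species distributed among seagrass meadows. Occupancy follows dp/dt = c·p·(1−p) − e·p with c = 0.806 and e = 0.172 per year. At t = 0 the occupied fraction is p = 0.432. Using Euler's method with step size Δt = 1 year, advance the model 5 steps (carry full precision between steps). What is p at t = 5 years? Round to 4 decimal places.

0.7770

Update rule: p ← p + [c·p·(1−p) − e·p]·Δt with Δt = 1.
p: 0.43200 → 0.55547  (Δp = +0.12347)
p: 0.55547 → 0.65895  (Δp = +0.10348)
p: 0.65895 → 0.72675  (Δp = +0.06780)
p: 0.72675 → 0.76181  (Δp = +0.03506)
p: 0.76181 → 0.77703  (Δp = +0.01522)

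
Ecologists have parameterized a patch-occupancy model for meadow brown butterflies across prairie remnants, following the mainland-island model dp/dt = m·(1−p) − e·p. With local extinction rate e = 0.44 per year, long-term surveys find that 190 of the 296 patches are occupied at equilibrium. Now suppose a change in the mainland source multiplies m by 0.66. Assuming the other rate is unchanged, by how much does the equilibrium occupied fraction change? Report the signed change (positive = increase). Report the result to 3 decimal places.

Observed p* = 190/296 = 0.64189.
Balance m(1−p*) = e·p* gives m = e·p*/(1−p*) = 0.44×0.64189/0.35811 = 0.78867.
New p* = m/(m+e) = 0.52052/(0.52052+0.44000) = 0.54191.
Δp* = 0.54191 − 0.64189 = -0.09998.

-0.100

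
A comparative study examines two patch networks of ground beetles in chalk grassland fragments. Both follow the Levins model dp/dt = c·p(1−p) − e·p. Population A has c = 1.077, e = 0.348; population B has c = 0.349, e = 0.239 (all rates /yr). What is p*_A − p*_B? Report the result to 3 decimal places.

0.362

A: p*_A = 1 − 0.348/1.077 = 0.6769.
B: p*_B = 1 − 0.239/0.349 = 0.3152.
p*_A − p*_B = 0.6769 − 0.3152 = 0.3617.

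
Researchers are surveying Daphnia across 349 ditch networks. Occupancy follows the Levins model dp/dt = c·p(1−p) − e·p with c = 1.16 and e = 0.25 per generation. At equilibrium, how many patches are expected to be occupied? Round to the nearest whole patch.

274

p* = 1 − e/c = 1 − 0.25/1.16 = 0.7845.
Expected occupied patches = N × p* = 349 × 0.7845 = 273.78 ≈ 274.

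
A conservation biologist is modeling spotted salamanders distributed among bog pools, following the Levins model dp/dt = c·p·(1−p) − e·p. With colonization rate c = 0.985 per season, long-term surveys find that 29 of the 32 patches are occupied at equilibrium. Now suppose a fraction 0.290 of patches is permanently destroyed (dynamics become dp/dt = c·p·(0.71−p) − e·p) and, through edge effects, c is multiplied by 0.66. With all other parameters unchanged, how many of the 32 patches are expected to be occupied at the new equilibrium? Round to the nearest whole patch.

Observed p* = 29/32 = 0.90625.
Balance c(1−p*) = e gives e = 0.985×(1 − 0.90625) = 0.09234.
New p* = 0.71 − e/c = 0.71 − 0.09234/0.65010 = 0.56796.
Expected occupied = 32 × 0.56796 = 18.17 ≈ 18.

18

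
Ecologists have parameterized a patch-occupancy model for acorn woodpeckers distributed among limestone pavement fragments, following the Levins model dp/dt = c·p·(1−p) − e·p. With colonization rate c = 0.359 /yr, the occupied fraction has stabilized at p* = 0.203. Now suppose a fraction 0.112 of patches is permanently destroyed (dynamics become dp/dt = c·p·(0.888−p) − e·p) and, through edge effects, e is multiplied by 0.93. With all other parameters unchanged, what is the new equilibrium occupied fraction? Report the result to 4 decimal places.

0.1468

Balance c(1−p*) = e gives e = 0.359×(1 − 0.20300) = 0.28612.
New p* = 0.888 − e/c = 0.888 − 0.26609/0.35900 = 0.14680.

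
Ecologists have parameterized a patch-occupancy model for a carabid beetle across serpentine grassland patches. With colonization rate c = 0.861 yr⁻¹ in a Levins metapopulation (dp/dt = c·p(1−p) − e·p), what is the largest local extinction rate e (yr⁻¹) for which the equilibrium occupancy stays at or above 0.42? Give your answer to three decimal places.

0.499

1 − e/c ≥ 0.42 ⇒ e ≤ c(1 − 0.42) = 0.861 × 0.5800.
e_max = 0.4994.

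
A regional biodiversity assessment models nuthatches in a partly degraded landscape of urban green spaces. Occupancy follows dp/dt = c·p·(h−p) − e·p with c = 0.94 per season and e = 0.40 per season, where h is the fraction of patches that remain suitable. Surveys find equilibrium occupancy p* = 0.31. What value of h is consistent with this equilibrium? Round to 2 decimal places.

0.74

At equilibrium c(h−p*) = e, so h = p* + e/c.
h = 0.31 + 0.40/0.94 = 0.31 + 0.4255 = 0.7355.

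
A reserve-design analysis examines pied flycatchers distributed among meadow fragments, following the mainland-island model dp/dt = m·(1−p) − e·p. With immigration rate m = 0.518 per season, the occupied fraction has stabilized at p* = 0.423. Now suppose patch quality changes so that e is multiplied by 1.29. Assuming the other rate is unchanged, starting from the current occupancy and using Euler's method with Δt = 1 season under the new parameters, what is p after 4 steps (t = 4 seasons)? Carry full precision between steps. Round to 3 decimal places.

0.364

Balance m(1−p*) = e·p* gives e = m(1−p*)/p* = 0.518×0.57700/0.42300 = 0.70659.
Starting from p₀ = 0.42300; update p ← p + (dp/dt)·Δt with the new parameters.
step 1: Δp = -0.08668, p = 0.33632
step 2: Δp = +0.03723, p = 0.37355
step 3: Δp = -0.01599, p = 0.35756
step 4: Δp = +0.00687, p = 0.36443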